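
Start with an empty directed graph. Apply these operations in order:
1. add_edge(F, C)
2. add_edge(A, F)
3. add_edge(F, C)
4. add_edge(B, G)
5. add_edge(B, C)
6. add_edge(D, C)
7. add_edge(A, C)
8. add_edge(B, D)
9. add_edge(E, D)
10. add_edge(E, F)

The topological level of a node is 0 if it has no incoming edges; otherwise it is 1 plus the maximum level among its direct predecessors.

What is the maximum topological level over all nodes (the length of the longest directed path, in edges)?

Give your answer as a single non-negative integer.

Answer: 2

Derivation:
Op 1: add_edge(F, C). Edges now: 1
Op 2: add_edge(A, F). Edges now: 2
Op 3: add_edge(F, C) (duplicate, no change). Edges now: 2
Op 4: add_edge(B, G). Edges now: 3
Op 5: add_edge(B, C). Edges now: 4
Op 6: add_edge(D, C). Edges now: 5
Op 7: add_edge(A, C). Edges now: 6
Op 8: add_edge(B, D). Edges now: 7
Op 9: add_edge(E, D). Edges now: 8
Op 10: add_edge(E, F). Edges now: 9
Compute levels (Kahn BFS):
  sources (in-degree 0): A, B, E
  process A: level=0
    A->C: in-degree(C)=3, level(C)>=1
    A->F: in-degree(F)=1, level(F)>=1
  process B: level=0
    B->C: in-degree(C)=2, level(C)>=1
    B->D: in-degree(D)=1, level(D)>=1
    B->G: in-degree(G)=0, level(G)=1, enqueue
  process E: level=0
    E->D: in-degree(D)=0, level(D)=1, enqueue
    E->F: in-degree(F)=0, level(F)=1, enqueue
  process G: level=1
  process D: level=1
    D->C: in-degree(C)=1, level(C)>=2
  process F: level=1
    F->C: in-degree(C)=0, level(C)=2, enqueue
  process C: level=2
All levels: A:0, B:0, C:2, D:1, E:0, F:1, G:1
max level = 2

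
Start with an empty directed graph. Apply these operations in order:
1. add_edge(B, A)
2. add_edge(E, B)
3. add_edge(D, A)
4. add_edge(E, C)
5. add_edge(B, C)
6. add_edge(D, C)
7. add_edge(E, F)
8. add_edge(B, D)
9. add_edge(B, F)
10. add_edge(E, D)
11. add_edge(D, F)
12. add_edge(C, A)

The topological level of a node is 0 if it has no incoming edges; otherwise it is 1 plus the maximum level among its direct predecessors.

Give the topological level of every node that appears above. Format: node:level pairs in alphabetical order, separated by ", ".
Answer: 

Answer: A:4, B:1, C:3, D:2, E:0, F:3

Derivation:
Op 1: add_edge(B, A). Edges now: 1
Op 2: add_edge(E, B). Edges now: 2
Op 3: add_edge(D, A). Edges now: 3
Op 4: add_edge(E, C). Edges now: 4
Op 5: add_edge(B, C). Edges now: 5
Op 6: add_edge(D, C). Edges now: 6
Op 7: add_edge(E, F). Edges now: 7
Op 8: add_edge(B, D). Edges now: 8
Op 9: add_edge(B, F). Edges now: 9
Op 10: add_edge(E, D). Edges now: 10
Op 11: add_edge(D, F). Edges now: 11
Op 12: add_edge(C, A). Edges now: 12
Compute levels (Kahn BFS):
  sources (in-degree 0): E
  process E: level=0
    E->B: in-degree(B)=0, level(B)=1, enqueue
    E->C: in-degree(C)=2, level(C)>=1
    E->D: in-degree(D)=1, level(D)>=1
    E->F: in-degree(F)=2, level(F)>=1
  process B: level=1
    B->A: in-degree(A)=2, level(A)>=2
    B->C: in-degree(C)=1, level(C)>=2
    B->D: in-degree(D)=0, level(D)=2, enqueue
    B->F: in-degree(F)=1, level(F)>=2
  process D: level=2
    D->A: in-degree(A)=1, level(A)>=3
    D->C: in-degree(C)=0, level(C)=3, enqueue
    D->F: in-degree(F)=0, level(F)=3, enqueue
  process C: level=3
    C->A: in-degree(A)=0, level(A)=4, enqueue
  process F: level=3
  process A: level=4
All levels: A:4, B:1, C:3, D:2, E:0, F:3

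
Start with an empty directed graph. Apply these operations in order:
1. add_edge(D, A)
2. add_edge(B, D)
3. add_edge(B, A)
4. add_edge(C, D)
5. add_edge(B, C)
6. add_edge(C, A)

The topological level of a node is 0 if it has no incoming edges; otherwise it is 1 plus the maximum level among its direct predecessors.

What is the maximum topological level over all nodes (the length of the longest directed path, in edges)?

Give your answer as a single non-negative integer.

Answer: 3

Derivation:
Op 1: add_edge(D, A). Edges now: 1
Op 2: add_edge(B, D). Edges now: 2
Op 3: add_edge(B, A). Edges now: 3
Op 4: add_edge(C, D). Edges now: 4
Op 5: add_edge(B, C). Edges now: 5
Op 6: add_edge(C, A). Edges now: 6
Compute levels (Kahn BFS):
  sources (in-degree 0): B
  process B: level=0
    B->A: in-degree(A)=2, level(A)>=1
    B->C: in-degree(C)=0, level(C)=1, enqueue
    B->D: in-degree(D)=1, level(D)>=1
  process C: level=1
    C->A: in-degree(A)=1, level(A)>=2
    C->D: in-degree(D)=0, level(D)=2, enqueue
  process D: level=2
    D->A: in-degree(A)=0, level(A)=3, enqueue
  process A: level=3
All levels: A:3, B:0, C:1, D:2
max level = 3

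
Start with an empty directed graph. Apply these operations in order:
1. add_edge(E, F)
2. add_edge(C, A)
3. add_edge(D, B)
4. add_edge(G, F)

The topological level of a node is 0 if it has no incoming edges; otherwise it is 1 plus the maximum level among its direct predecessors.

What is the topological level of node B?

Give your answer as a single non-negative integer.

Answer: 1

Derivation:
Op 1: add_edge(E, F). Edges now: 1
Op 2: add_edge(C, A). Edges now: 2
Op 3: add_edge(D, B). Edges now: 3
Op 4: add_edge(G, F). Edges now: 4
Compute levels (Kahn BFS):
  sources (in-degree 0): C, D, E, G
  process C: level=0
    C->A: in-degree(A)=0, level(A)=1, enqueue
  process D: level=0
    D->B: in-degree(B)=0, level(B)=1, enqueue
  process E: level=0
    E->F: in-degree(F)=1, level(F)>=1
  process G: level=0
    G->F: in-degree(F)=0, level(F)=1, enqueue
  process A: level=1
  process B: level=1
  process F: level=1
All levels: A:1, B:1, C:0, D:0, E:0, F:1, G:0
level(B) = 1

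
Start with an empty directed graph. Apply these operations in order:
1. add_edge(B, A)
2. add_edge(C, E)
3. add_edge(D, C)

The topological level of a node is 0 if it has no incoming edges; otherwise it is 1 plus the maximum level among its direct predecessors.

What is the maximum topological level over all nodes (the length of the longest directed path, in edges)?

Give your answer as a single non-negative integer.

Answer: 2

Derivation:
Op 1: add_edge(B, A). Edges now: 1
Op 2: add_edge(C, E). Edges now: 2
Op 3: add_edge(D, C). Edges now: 3
Compute levels (Kahn BFS):
  sources (in-degree 0): B, D
  process B: level=0
    B->A: in-degree(A)=0, level(A)=1, enqueue
  process D: level=0
    D->C: in-degree(C)=0, level(C)=1, enqueue
  process A: level=1
  process C: level=1
    C->E: in-degree(E)=0, level(E)=2, enqueue
  process E: level=2
All levels: A:1, B:0, C:1, D:0, E:2
max level = 2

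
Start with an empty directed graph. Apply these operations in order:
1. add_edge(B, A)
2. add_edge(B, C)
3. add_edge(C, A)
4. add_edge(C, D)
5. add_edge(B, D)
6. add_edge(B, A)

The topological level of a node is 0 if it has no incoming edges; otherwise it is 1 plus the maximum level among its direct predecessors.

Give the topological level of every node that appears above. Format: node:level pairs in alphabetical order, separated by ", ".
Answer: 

Op 1: add_edge(B, A). Edges now: 1
Op 2: add_edge(B, C). Edges now: 2
Op 3: add_edge(C, A). Edges now: 3
Op 4: add_edge(C, D). Edges now: 4
Op 5: add_edge(B, D). Edges now: 5
Op 6: add_edge(B, A) (duplicate, no change). Edges now: 5
Compute levels (Kahn BFS):
  sources (in-degree 0): B
  process B: level=0
    B->A: in-degree(A)=1, level(A)>=1
    B->C: in-degree(C)=0, level(C)=1, enqueue
    B->D: in-degree(D)=1, level(D)>=1
  process C: level=1
    C->A: in-degree(A)=0, level(A)=2, enqueue
    C->D: in-degree(D)=0, level(D)=2, enqueue
  process A: level=2
  process D: level=2
All levels: A:2, B:0, C:1, D:2

Answer: A:2, B:0, C:1, D:2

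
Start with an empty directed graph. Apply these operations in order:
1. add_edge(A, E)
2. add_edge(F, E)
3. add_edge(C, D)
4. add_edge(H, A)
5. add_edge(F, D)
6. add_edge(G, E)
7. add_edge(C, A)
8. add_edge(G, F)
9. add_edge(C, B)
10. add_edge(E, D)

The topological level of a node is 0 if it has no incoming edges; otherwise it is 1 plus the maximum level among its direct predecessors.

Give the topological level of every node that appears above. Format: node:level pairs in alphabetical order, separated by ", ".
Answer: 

Answer: A:1, B:1, C:0, D:3, E:2, F:1, G:0, H:0

Derivation:
Op 1: add_edge(A, E). Edges now: 1
Op 2: add_edge(F, E). Edges now: 2
Op 3: add_edge(C, D). Edges now: 3
Op 4: add_edge(H, A). Edges now: 4
Op 5: add_edge(F, D). Edges now: 5
Op 6: add_edge(G, E). Edges now: 6
Op 7: add_edge(C, A). Edges now: 7
Op 8: add_edge(G, F). Edges now: 8
Op 9: add_edge(C, B). Edges now: 9
Op 10: add_edge(E, D). Edges now: 10
Compute levels (Kahn BFS):
  sources (in-degree 0): C, G, H
  process C: level=0
    C->A: in-degree(A)=1, level(A)>=1
    C->B: in-degree(B)=0, level(B)=1, enqueue
    C->D: in-degree(D)=2, level(D)>=1
  process G: level=0
    G->E: in-degree(E)=2, level(E)>=1
    G->F: in-degree(F)=0, level(F)=1, enqueue
  process H: level=0
    H->A: in-degree(A)=0, level(A)=1, enqueue
  process B: level=1
  process F: level=1
    F->D: in-degree(D)=1, level(D)>=2
    F->E: in-degree(E)=1, level(E)>=2
  process A: level=1
    A->E: in-degree(E)=0, level(E)=2, enqueue
  process E: level=2
    E->D: in-degree(D)=0, level(D)=3, enqueue
  process D: level=3
All levels: A:1, B:1, C:0, D:3, E:2, F:1, G:0, H:0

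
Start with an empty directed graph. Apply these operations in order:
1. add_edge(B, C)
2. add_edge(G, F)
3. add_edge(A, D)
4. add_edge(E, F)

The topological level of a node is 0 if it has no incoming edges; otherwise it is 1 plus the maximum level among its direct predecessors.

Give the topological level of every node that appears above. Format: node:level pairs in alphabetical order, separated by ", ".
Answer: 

Answer: A:0, B:0, C:1, D:1, E:0, F:1, G:0

Derivation:
Op 1: add_edge(B, C). Edges now: 1
Op 2: add_edge(G, F). Edges now: 2
Op 3: add_edge(A, D). Edges now: 3
Op 4: add_edge(E, F). Edges now: 4
Compute levels (Kahn BFS):
  sources (in-degree 0): A, B, E, G
  process A: level=0
    A->D: in-degree(D)=0, level(D)=1, enqueue
  process B: level=0
    B->C: in-degree(C)=0, level(C)=1, enqueue
  process E: level=0
    E->F: in-degree(F)=1, level(F)>=1
  process G: level=0
    G->F: in-degree(F)=0, level(F)=1, enqueue
  process D: level=1
  process C: level=1
  process F: level=1
All levels: A:0, B:0, C:1, D:1, E:0, F:1, G:0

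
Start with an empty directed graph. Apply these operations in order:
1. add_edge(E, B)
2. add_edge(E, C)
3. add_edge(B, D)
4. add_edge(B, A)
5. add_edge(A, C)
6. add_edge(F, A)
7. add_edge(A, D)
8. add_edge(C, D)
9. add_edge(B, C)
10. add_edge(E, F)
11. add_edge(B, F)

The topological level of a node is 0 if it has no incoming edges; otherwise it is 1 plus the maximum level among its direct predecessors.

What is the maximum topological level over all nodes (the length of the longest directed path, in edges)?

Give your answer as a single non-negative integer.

Op 1: add_edge(E, B). Edges now: 1
Op 2: add_edge(E, C). Edges now: 2
Op 3: add_edge(B, D). Edges now: 3
Op 4: add_edge(B, A). Edges now: 4
Op 5: add_edge(A, C). Edges now: 5
Op 6: add_edge(F, A). Edges now: 6
Op 7: add_edge(A, D). Edges now: 7
Op 8: add_edge(C, D). Edges now: 8
Op 9: add_edge(B, C). Edges now: 9
Op 10: add_edge(E, F). Edges now: 10
Op 11: add_edge(B, F). Edges now: 11
Compute levels (Kahn BFS):
  sources (in-degree 0): E
  process E: level=0
    E->B: in-degree(B)=0, level(B)=1, enqueue
    E->C: in-degree(C)=2, level(C)>=1
    E->F: in-degree(F)=1, level(F)>=1
  process B: level=1
    B->A: in-degree(A)=1, level(A)>=2
    B->C: in-degree(C)=1, level(C)>=2
    B->D: in-degree(D)=2, level(D)>=2
    B->F: in-degree(F)=0, level(F)=2, enqueue
  process F: level=2
    F->A: in-degree(A)=0, level(A)=3, enqueue
  process A: level=3
    A->C: in-degree(C)=0, level(C)=4, enqueue
    A->D: in-degree(D)=1, level(D)>=4
  process C: level=4
    C->D: in-degree(D)=0, level(D)=5, enqueue
  process D: level=5
All levels: A:3, B:1, C:4, D:5, E:0, F:2
max level = 5

Answer: 5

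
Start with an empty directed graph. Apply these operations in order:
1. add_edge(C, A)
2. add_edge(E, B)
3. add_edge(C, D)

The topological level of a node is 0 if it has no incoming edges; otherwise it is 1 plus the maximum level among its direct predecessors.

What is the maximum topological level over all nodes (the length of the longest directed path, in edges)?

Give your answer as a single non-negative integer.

Op 1: add_edge(C, A). Edges now: 1
Op 2: add_edge(E, B). Edges now: 2
Op 3: add_edge(C, D). Edges now: 3
Compute levels (Kahn BFS):
  sources (in-degree 0): C, E
  process C: level=0
    C->A: in-degree(A)=0, level(A)=1, enqueue
    C->D: in-degree(D)=0, level(D)=1, enqueue
  process E: level=0
    E->B: in-degree(B)=0, level(B)=1, enqueue
  process A: level=1
  process D: level=1
  process B: level=1
All levels: A:1, B:1, C:0, D:1, E:0
max level = 1

Answer: 1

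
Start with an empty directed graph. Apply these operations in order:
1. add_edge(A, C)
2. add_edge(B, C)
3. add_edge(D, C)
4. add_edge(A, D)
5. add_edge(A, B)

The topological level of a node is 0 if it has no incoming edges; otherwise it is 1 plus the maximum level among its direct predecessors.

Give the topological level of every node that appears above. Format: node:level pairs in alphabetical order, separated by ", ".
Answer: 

Answer: A:0, B:1, C:2, D:1

Derivation:
Op 1: add_edge(A, C). Edges now: 1
Op 2: add_edge(B, C). Edges now: 2
Op 3: add_edge(D, C). Edges now: 3
Op 4: add_edge(A, D). Edges now: 4
Op 5: add_edge(A, B). Edges now: 5
Compute levels (Kahn BFS):
  sources (in-degree 0): A
  process A: level=0
    A->B: in-degree(B)=0, level(B)=1, enqueue
    A->C: in-degree(C)=2, level(C)>=1
    A->D: in-degree(D)=0, level(D)=1, enqueue
  process B: level=1
    B->C: in-degree(C)=1, level(C)>=2
  process D: level=1
    D->C: in-degree(C)=0, level(C)=2, enqueue
  process C: level=2
All levels: A:0, B:1, C:2, D:1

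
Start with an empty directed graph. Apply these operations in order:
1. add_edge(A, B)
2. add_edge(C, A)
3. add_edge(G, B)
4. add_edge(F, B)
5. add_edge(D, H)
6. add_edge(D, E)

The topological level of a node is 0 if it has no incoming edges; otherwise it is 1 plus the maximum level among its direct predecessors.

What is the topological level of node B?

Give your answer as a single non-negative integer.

Answer: 2

Derivation:
Op 1: add_edge(A, B). Edges now: 1
Op 2: add_edge(C, A). Edges now: 2
Op 3: add_edge(G, B). Edges now: 3
Op 4: add_edge(F, B). Edges now: 4
Op 5: add_edge(D, H). Edges now: 5
Op 6: add_edge(D, E). Edges now: 6
Compute levels (Kahn BFS):
  sources (in-degree 0): C, D, F, G
  process C: level=0
    C->A: in-degree(A)=0, level(A)=1, enqueue
  process D: level=0
    D->E: in-degree(E)=0, level(E)=1, enqueue
    D->H: in-degree(H)=0, level(H)=1, enqueue
  process F: level=0
    F->B: in-degree(B)=2, level(B)>=1
  process G: level=0
    G->B: in-degree(B)=1, level(B)>=1
  process A: level=1
    A->B: in-degree(B)=0, level(B)=2, enqueue
  process E: level=1
  process H: level=1
  process B: level=2
All levels: A:1, B:2, C:0, D:0, E:1, F:0, G:0, H:1
level(B) = 2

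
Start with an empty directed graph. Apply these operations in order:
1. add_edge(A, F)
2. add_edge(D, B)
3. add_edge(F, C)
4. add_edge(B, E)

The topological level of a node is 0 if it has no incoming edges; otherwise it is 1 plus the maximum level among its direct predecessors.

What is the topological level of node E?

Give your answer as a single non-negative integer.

Answer: 2

Derivation:
Op 1: add_edge(A, F). Edges now: 1
Op 2: add_edge(D, B). Edges now: 2
Op 3: add_edge(F, C). Edges now: 3
Op 4: add_edge(B, E). Edges now: 4
Compute levels (Kahn BFS):
  sources (in-degree 0): A, D
  process A: level=0
    A->F: in-degree(F)=0, level(F)=1, enqueue
  process D: level=0
    D->B: in-degree(B)=0, level(B)=1, enqueue
  process F: level=1
    F->C: in-degree(C)=0, level(C)=2, enqueue
  process B: level=1
    B->E: in-degree(E)=0, level(E)=2, enqueue
  process C: level=2
  process E: level=2
All levels: A:0, B:1, C:2, D:0, E:2, F:1
level(E) = 2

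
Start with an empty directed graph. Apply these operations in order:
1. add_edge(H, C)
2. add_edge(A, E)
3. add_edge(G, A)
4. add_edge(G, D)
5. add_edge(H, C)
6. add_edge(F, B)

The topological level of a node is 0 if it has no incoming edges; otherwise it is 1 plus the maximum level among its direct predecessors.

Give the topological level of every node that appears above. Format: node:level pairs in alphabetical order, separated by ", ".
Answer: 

Op 1: add_edge(H, C). Edges now: 1
Op 2: add_edge(A, E). Edges now: 2
Op 3: add_edge(G, A). Edges now: 3
Op 4: add_edge(G, D). Edges now: 4
Op 5: add_edge(H, C) (duplicate, no change). Edges now: 4
Op 6: add_edge(F, B). Edges now: 5
Compute levels (Kahn BFS):
  sources (in-degree 0): F, G, H
  process F: level=0
    F->B: in-degree(B)=0, level(B)=1, enqueue
  process G: level=0
    G->A: in-degree(A)=0, level(A)=1, enqueue
    G->D: in-degree(D)=0, level(D)=1, enqueue
  process H: level=0
    H->C: in-degree(C)=0, level(C)=1, enqueue
  process B: level=1
  process A: level=1
    A->E: in-degree(E)=0, level(E)=2, enqueue
  process D: level=1
  process C: level=1
  process E: level=2
All levels: A:1, B:1, C:1, D:1, E:2, F:0, G:0, H:0

Answer: A:1, B:1, C:1, D:1, E:2, F:0, G:0, H:0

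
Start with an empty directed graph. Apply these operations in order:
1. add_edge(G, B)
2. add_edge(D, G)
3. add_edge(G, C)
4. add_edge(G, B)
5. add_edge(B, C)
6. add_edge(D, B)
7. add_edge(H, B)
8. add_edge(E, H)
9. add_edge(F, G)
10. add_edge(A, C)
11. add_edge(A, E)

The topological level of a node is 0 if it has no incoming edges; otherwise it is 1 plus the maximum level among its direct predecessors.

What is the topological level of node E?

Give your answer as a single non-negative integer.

Answer: 1

Derivation:
Op 1: add_edge(G, B). Edges now: 1
Op 2: add_edge(D, G). Edges now: 2
Op 3: add_edge(G, C). Edges now: 3
Op 4: add_edge(G, B) (duplicate, no change). Edges now: 3
Op 5: add_edge(B, C). Edges now: 4
Op 6: add_edge(D, B). Edges now: 5
Op 7: add_edge(H, B). Edges now: 6
Op 8: add_edge(E, H). Edges now: 7
Op 9: add_edge(F, G). Edges now: 8
Op 10: add_edge(A, C). Edges now: 9
Op 11: add_edge(A, E). Edges now: 10
Compute levels (Kahn BFS):
  sources (in-degree 0): A, D, F
  process A: level=0
    A->C: in-degree(C)=2, level(C)>=1
    A->E: in-degree(E)=0, level(E)=1, enqueue
  process D: level=0
    D->B: in-degree(B)=2, level(B)>=1
    D->G: in-degree(G)=1, level(G)>=1
  process F: level=0
    F->G: in-degree(G)=0, level(G)=1, enqueue
  process E: level=1
    E->H: in-degree(H)=0, level(H)=2, enqueue
  process G: level=1
    G->B: in-degree(B)=1, level(B)>=2
    G->C: in-degree(C)=1, level(C)>=2
  process H: level=2
    H->B: in-degree(B)=0, level(B)=3, enqueue
  process B: level=3
    B->C: in-degree(C)=0, level(C)=4, enqueue
  process C: level=4
All levels: A:0, B:3, C:4, D:0, E:1, F:0, G:1, H:2
level(E) = 1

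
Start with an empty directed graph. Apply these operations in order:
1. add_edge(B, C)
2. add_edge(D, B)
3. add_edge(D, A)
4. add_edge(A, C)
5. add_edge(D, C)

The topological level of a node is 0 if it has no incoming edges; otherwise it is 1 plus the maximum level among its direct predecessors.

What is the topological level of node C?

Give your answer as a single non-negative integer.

Op 1: add_edge(B, C). Edges now: 1
Op 2: add_edge(D, B). Edges now: 2
Op 3: add_edge(D, A). Edges now: 3
Op 4: add_edge(A, C). Edges now: 4
Op 5: add_edge(D, C). Edges now: 5
Compute levels (Kahn BFS):
  sources (in-degree 0): D
  process D: level=0
    D->A: in-degree(A)=0, level(A)=1, enqueue
    D->B: in-degree(B)=0, level(B)=1, enqueue
    D->C: in-degree(C)=2, level(C)>=1
  process A: level=1
    A->C: in-degree(C)=1, level(C)>=2
  process B: level=1
    B->C: in-degree(C)=0, level(C)=2, enqueue
  process C: level=2
All levels: A:1, B:1, C:2, D:0
level(C) = 2

Answer: 2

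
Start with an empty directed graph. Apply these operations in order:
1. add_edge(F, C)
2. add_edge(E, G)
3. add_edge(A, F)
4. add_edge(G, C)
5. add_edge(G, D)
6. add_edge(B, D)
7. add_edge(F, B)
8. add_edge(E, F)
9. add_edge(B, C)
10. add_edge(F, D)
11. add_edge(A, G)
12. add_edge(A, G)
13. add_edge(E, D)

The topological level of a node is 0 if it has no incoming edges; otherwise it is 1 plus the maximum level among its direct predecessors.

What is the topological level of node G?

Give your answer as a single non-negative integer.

Op 1: add_edge(F, C). Edges now: 1
Op 2: add_edge(E, G). Edges now: 2
Op 3: add_edge(A, F). Edges now: 3
Op 4: add_edge(G, C). Edges now: 4
Op 5: add_edge(G, D). Edges now: 5
Op 6: add_edge(B, D). Edges now: 6
Op 7: add_edge(F, B). Edges now: 7
Op 8: add_edge(E, F). Edges now: 8
Op 9: add_edge(B, C). Edges now: 9
Op 10: add_edge(F, D). Edges now: 10
Op 11: add_edge(A, G). Edges now: 11
Op 12: add_edge(A, G) (duplicate, no change). Edges now: 11
Op 13: add_edge(E, D). Edges now: 12
Compute levels (Kahn BFS):
  sources (in-degree 0): A, E
  process A: level=0
    A->F: in-degree(F)=1, level(F)>=1
    A->G: in-degree(G)=1, level(G)>=1
  process E: level=0
    E->D: in-degree(D)=3, level(D)>=1
    E->F: in-degree(F)=0, level(F)=1, enqueue
    E->G: in-degree(G)=0, level(G)=1, enqueue
  process F: level=1
    F->B: in-degree(B)=0, level(B)=2, enqueue
    F->C: in-degree(C)=2, level(C)>=2
    F->D: in-degree(D)=2, level(D)>=2
  process G: level=1
    G->C: in-degree(C)=1, level(C)>=2
    G->D: in-degree(D)=1, level(D)>=2
  process B: level=2
    B->C: in-degree(C)=0, level(C)=3, enqueue
    B->D: in-degree(D)=0, level(D)=3, enqueue
  process C: level=3
  process D: level=3
All levels: A:0, B:2, C:3, D:3, E:0, F:1, G:1
level(G) = 1

Answer: 1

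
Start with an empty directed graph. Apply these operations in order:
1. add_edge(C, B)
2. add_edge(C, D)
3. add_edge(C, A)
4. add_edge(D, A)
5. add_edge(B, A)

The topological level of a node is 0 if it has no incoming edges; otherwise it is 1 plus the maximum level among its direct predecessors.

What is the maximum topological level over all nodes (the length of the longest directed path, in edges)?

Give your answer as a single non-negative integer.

Answer: 2

Derivation:
Op 1: add_edge(C, B). Edges now: 1
Op 2: add_edge(C, D). Edges now: 2
Op 3: add_edge(C, A). Edges now: 3
Op 4: add_edge(D, A). Edges now: 4
Op 5: add_edge(B, A). Edges now: 5
Compute levels (Kahn BFS):
  sources (in-degree 0): C
  process C: level=0
    C->A: in-degree(A)=2, level(A)>=1
    C->B: in-degree(B)=0, level(B)=1, enqueue
    C->D: in-degree(D)=0, level(D)=1, enqueue
  process B: level=1
    B->A: in-degree(A)=1, level(A)>=2
  process D: level=1
    D->A: in-degree(A)=0, level(A)=2, enqueue
  process A: level=2
All levels: A:2, B:1, C:0, D:1
max level = 2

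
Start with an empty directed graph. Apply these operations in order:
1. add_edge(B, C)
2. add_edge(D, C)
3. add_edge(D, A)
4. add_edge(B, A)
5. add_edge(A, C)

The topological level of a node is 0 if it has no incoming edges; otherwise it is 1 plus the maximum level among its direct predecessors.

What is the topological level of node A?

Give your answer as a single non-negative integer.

Answer: 1

Derivation:
Op 1: add_edge(B, C). Edges now: 1
Op 2: add_edge(D, C). Edges now: 2
Op 3: add_edge(D, A). Edges now: 3
Op 4: add_edge(B, A). Edges now: 4
Op 5: add_edge(A, C). Edges now: 5
Compute levels (Kahn BFS):
  sources (in-degree 0): B, D
  process B: level=0
    B->A: in-degree(A)=1, level(A)>=1
    B->C: in-degree(C)=2, level(C)>=1
  process D: level=0
    D->A: in-degree(A)=0, level(A)=1, enqueue
    D->C: in-degree(C)=1, level(C)>=1
  process A: level=1
    A->C: in-degree(C)=0, level(C)=2, enqueue
  process C: level=2
All levels: A:1, B:0, C:2, D:0
level(A) = 1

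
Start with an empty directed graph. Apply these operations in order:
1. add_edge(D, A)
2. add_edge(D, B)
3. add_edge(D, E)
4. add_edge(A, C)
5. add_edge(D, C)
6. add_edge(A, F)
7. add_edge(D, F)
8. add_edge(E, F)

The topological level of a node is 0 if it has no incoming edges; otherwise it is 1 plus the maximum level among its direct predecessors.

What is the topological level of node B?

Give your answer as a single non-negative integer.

Op 1: add_edge(D, A). Edges now: 1
Op 2: add_edge(D, B). Edges now: 2
Op 3: add_edge(D, E). Edges now: 3
Op 4: add_edge(A, C). Edges now: 4
Op 5: add_edge(D, C). Edges now: 5
Op 6: add_edge(A, F). Edges now: 6
Op 7: add_edge(D, F). Edges now: 7
Op 8: add_edge(E, F). Edges now: 8
Compute levels (Kahn BFS):
  sources (in-degree 0): D
  process D: level=0
    D->A: in-degree(A)=0, level(A)=1, enqueue
    D->B: in-degree(B)=0, level(B)=1, enqueue
    D->C: in-degree(C)=1, level(C)>=1
    D->E: in-degree(E)=0, level(E)=1, enqueue
    D->F: in-degree(F)=2, level(F)>=1
  process A: level=1
    A->C: in-degree(C)=0, level(C)=2, enqueue
    A->F: in-degree(F)=1, level(F)>=2
  process B: level=1
  process E: level=1
    E->F: in-degree(F)=0, level(F)=2, enqueue
  process C: level=2
  process F: level=2
All levels: A:1, B:1, C:2, D:0, E:1, F:2
level(B) = 1

Answer: 1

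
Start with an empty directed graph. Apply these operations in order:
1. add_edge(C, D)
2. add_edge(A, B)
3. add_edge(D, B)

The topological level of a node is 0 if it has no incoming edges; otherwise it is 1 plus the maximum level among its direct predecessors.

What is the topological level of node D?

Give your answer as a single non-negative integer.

Answer: 1

Derivation:
Op 1: add_edge(C, D). Edges now: 1
Op 2: add_edge(A, B). Edges now: 2
Op 3: add_edge(D, B). Edges now: 3
Compute levels (Kahn BFS):
  sources (in-degree 0): A, C
  process A: level=0
    A->B: in-degree(B)=1, level(B)>=1
  process C: level=0
    C->D: in-degree(D)=0, level(D)=1, enqueue
  process D: level=1
    D->B: in-degree(B)=0, level(B)=2, enqueue
  process B: level=2
All levels: A:0, B:2, C:0, D:1
level(D) = 1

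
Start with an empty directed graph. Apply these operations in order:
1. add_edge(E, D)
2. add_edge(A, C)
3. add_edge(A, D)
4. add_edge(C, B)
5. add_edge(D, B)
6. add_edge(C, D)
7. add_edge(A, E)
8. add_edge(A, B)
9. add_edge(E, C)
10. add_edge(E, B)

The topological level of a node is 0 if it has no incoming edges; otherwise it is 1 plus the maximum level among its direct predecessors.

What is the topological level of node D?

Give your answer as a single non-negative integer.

Answer: 3

Derivation:
Op 1: add_edge(E, D). Edges now: 1
Op 2: add_edge(A, C). Edges now: 2
Op 3: add_edge(A, D). Edges now: 3
Op 4: add_edge(C, B). Edges now: 4
Op 5: add_edge(D, B). Edges now: 5
Op 6: add_edge(C, D). Edges now: 6
Op 7: add_edge(A, E). Edges now: 7
Op 8: add_edge(A, B). Edges now: 8
Op 9: add_edge(E, C). Edges now: 9
Op 10: add_edge(E, B). Edges now: 10
Compute levels (Kahn BFS):
  sources (in-degree 0): A
  process A: level=0
    A->B: in-degree(B)=3, level(B)>=1
    A->C: in-degree(C)=1, level(C)>=1
    A->D: in-degree(D)=2, level(D)>=1
    A->E: in-degree(E)=0, level(E)=1, enqueue
  process E: level=1
    E->B: in-degree(B)=2, level(B)>=2
    E->C: in-degree(C)=0, level(C)=2, enqueue
    E->D: in-degree(D)=1, level(D)>=2
  process C: level=2
    C->B: in-degree(B)=1, level(B)>=3
    C->D: in-degree(D)=0, level(D)=3, enqueue
  process D: level=3
    D->B: in-degree(B)=0, level(B)=4, enqueue
  process B: level=4
All levels: A:0, B:4, C:2, D:3, E:1
level(D) = 3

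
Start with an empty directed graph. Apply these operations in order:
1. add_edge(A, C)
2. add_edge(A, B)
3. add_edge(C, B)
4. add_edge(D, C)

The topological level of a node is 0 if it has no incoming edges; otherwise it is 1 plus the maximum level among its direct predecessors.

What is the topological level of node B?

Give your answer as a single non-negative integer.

Op 1: add_edge(A, C). Edges now: 1
Op 2: add_edge(A, B). Edges now: 2
Op 3: add_edge(C, B). Edges now: 3
Op 4: add_edge(D, C). Edges now: 4
Compute levels (Kahn BFS):
  sources (in-degree 0): A, D
  process A: level=0
    A->B: in-degree(B)=1, level(B)>=1
    A->C: in-degree(C)=1, level(C)>=1
  process D: level=0
    D->C: in-degree(C)=0, level(C)=1, enqueue
  process C: level=1
    C->B: in-degree(B)=0, level(B)=2, enqueue
  process B: level=2
All levels: A:0, B:2, C:1, D:0
level(B) = 2

Answer: 2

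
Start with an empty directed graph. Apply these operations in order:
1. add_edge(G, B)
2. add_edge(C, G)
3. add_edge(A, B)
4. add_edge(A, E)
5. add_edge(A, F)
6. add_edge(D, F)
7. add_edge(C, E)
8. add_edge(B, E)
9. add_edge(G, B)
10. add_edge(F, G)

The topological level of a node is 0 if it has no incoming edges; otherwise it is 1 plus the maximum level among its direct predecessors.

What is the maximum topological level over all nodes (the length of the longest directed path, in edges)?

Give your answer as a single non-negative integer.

Op 1: add_edge(G, B). Edges now: 1
Op 2: add_edge(C, G). Edges now: 2
Op 3: add_edge(A, B). Edges now: 3
Op 4: add_edge(A, E). Edges now: 4
Op 5: add_edge(A, F). Edges now: 5
Op 6: add_edge(D, F). Edges now: 6
Op 7: add_edge(C, E). Edges now: 7
Op 8: add_edge(B, E). Edges now: 8
Op 9: add_edge(G, B) (duplicate, no change). Edges now: 8
Op 10: add_edge(F, G). Edges now: 9
Compute levels (Kahn BFS):
  sources (in-degree 0): A, C, D
  process A: level=0
    A->B: in-degree(B)=1, level(B)>=1
    A->E: in-degree(E)=2, level(E)>=1
    A->F: in-degree(F)=1, level(F)>=1
  process C: level=0
    C->E: in-degree(E)=1, level(E)>=1
    C->G: in-degree(G)=1, level(G)>=1
  process D: level=0
    D->F: in-degree(F)=0, level(F)=1, enqueue
  process F: level=1
    F->G: in-degree(G)=0, level(G)=2, enqueue
  process G: level=2
    G->B: in-degree(B)=0, level(B)=3, enqueue
  process B: level=3
    B->E: in-degree(E)=0, level(E)=4, enqueue
  process E: level=4
All levels: A:0, B:3, C:0, D:0, E:4, F:1, G:2
max level = 4

Answer: 4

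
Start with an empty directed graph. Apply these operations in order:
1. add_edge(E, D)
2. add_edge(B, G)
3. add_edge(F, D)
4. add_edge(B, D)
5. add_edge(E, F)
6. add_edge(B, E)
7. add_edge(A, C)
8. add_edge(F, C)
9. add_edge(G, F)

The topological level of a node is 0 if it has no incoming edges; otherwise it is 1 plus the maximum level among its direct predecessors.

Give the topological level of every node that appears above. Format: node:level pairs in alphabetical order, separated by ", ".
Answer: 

Answer: A:0, B:0, C:3, D:3, E:1, F:2, G:1

Derivation:
Op 1: add_edge(E, D). Edges now: 1
Op 2: add_edge(B, G). Edges now: 2
Op 3: add_edge(F, D). Edges now: 3
Op 4: add_edge(B, D). Edges now: 4
Op 5: add_edge(E, F). Edges now: 5
Op 6: add_edge(B, E). Edges now: 6
Op 7: add_edge(A, C). Edges now: 7
Op 8: add_edge(F, C). Edges now: 8
Op 9: add_edge(G, F). Edges now: 9
Compute levels (Kahn BFS):
  sources (in-degree 0): A, B
  process A: level=0
    A->C: in-degree(C)=1, level(C)>=1
  process B: level=0
    B->D: in-degree(D)=2, level(D)>=1
    B->E: in-degree(E)=0, level(E)=1, enqueue
    B->G: in-degree(G)=0, level(G)=1, enqueue
  process E: level=1
    E->D: in-degree(D)=1, level(D)>=2
    E->F: in-degree(F)=1, level(F)>=2
  process G: level=1
    G->F: in-degree(F)=0, level(F)=2, enqueue
  process F: level=2
    F->C: in-degree(C)=0, level(C)=3, enqueue
    F->D: in-degree(D)=0, level(D)=3, enqueue
  process C: level=3
  process D: level=3
All levels: A:0, B:0, C:3, D:3, E:1, F:2, G:1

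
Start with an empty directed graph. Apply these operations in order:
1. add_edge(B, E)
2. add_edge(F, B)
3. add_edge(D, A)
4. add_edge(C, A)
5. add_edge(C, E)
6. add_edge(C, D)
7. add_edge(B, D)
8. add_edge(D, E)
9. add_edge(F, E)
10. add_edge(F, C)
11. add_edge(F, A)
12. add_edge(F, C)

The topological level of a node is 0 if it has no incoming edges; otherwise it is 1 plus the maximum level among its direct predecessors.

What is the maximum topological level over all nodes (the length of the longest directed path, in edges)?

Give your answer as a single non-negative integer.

Op 1: add_edge(B, E). Edges now: 1
Op 2: add_edge(F, B). Edges now: 2
Op 3: add_edge(D, A). Edges now: 3
Op 4: add_edge(C, A). Edges now: 4
Op 5: add_edge(C, E). Edges now: 5
Op 6: add_edge(C, D). Edges now: 6
Op 7: add_edge(B, D). Edges now: 7
Op 8: add_edge(D, E). Edges now: 8
Op 9: add_edge(F, E). Edges now: 9
Op 10: add_edge(F, C). Edges now: 10
Op 11: add_edge(F, A). Edges now: 11
Op 12: add_edge(F, C) (duplicate, no change). Edges now: 11
Compute levels (Kahn BFS):
  sources (in-degree 0): F
  process F: level=0
    F->A: in-degree(A)=2, level(A)>=1
    F->B: in-degree(B)=0, level(B)=1, enqueue
    F->C: in-degree(C)=0, level(C)=1, enqueue
    F->E: in-degree(E)=3, level(E)>=1
  process B: level=1
    B->D: in-degree(D)=1, level(D)>=2
    B->E: in-degree(E)=2, level(E)>=2
  process C: level=1
    C->A: in-degree(A)=1, level(A)>=2
    C->D: in-degree(D)=0, level(D)=2, enqueue
    C->E: in-degree(E)=1, level(E)>=2
  process D: level=2
    D->A: in-degree(A)=0, level(A)=3, enqueue
    D->E: in-degree(E)=0, level(E)=3, enqueue
  process A: level=3
  process E: level=3
All levels: A:3, B:1, C:1, D:2, E:3, F:0
max level = 3

Answer: 3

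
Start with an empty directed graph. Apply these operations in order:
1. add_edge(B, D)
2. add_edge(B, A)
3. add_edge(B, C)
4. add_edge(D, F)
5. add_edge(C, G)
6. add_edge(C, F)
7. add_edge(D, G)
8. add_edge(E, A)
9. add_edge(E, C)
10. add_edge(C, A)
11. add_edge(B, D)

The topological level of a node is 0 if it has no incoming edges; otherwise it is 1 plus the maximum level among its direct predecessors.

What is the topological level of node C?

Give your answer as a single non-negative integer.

Answer: 1

Derivation:
Op 1: add_edge(B, D). Edges now: 1
Op 2: add_edge(B, A). Edges now: 2
Op 3: add_edge(B, C). Edges now: 3
Op 4: add_edge(D, F). Edges now: 4
Op 5: add_edge(C, G). Edges now: 5
Op 6: add_edge(C, F). Edges now: 6
Op 7: add_edge(D, G). Edges now: 7
Op 8: add_edge(E, A). Edges now: 8
Op 9: add_edge(E, C). Edges now: 9
Op 10: add_edge(C, A). Edges now: 10
Op 11: add_edge(B, D) (duplicate, no change). Edges now: 10
Compute levels (Kahn BFS):
  sources (in-degree 0): B, E
  process B: level=0
    B->A: in-degree(A)=2, level(A)>=1
    B->C: in-degree(C)=1, level(C)>=1
    B->D: in-degree(D)=0, level(D)=1, enqueue
  process E: level=0
    E->A: in-degree(A)=1, level(A)>=1
    E->C: in-degree(C)=0, level(C)=1, enqueue
  process D: level=1
    D->F: in-degree(F)=1, level(F)>=2
    D->G: in-degree(G)=1, level(G)>=2
  process C: level=1
    C->A: in-degree(A)=0, level(A)=2, enqueue
    C->F: in-degree(F)=0, level(F)=2, enqueue
    C->G: in-degree(G)=0, level(G)=2, enqueue
  process A: level=2
  process F: level=2
  process G: level=2
All levels: A:2, B:0, C:1, D:1, E:0, F:2, G:2
level(C) = 1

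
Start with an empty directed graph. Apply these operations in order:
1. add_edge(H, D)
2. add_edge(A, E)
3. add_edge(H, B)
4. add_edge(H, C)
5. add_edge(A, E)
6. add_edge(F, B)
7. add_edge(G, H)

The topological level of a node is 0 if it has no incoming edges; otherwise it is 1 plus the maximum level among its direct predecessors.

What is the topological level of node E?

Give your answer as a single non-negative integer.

Op 1: add_edge(H, D). Edges now: 1
Op 2: add_edge(A, E). Edges now: 2
Op 3: add_edge(H, B). Edges now: 3
Op 4: add_edge(H, C). Edges now: 4
Op 5: add_edge(A, E) (duplicate, no change). Edges now: 4
Op 6: add_edge(F, B). Edges now: 5
Op 7: add_edge(G, H). Edges now: 6
Compute levels (Kahn BFS):
  sources (in-degree 0): A, F, G
  process A: level=0
    A->E: in-degree(E)=0, level(E)=1, enqueue
  process F: level=0
    F->B: in-degree(B)=1, level(B)>=1
  process G: level=0
    G->H: in-degree(H)=0, level(H)=1, enqueue
  process E: level=1
  process H: level=1
    H->B: in-degree(B)=0, level(B)=2, enqueue
    H->C: in-degree(C)=0, level(C)=2, enqueue
    H->D: in-degree(D)=0, level(D)=2, enqueue
  process B: level=2
  process C: level=2
  process D: level=2
All levels: A:0, B:2, C:2, D:2, E:1, F:0, G:0, H:1
level(E) = 1

Answer: 1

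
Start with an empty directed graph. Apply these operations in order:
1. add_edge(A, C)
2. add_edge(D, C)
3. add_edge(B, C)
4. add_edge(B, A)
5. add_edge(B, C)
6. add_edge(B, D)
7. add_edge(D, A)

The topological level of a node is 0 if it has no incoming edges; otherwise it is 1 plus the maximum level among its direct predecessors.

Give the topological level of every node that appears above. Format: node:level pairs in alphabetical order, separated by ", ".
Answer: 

Answer: A:2, B:0, C:3, D:1

Derivation:
Op 1: add_edge(A, C). Edges now: 1
Op 2: add_edge(D, C). Edges now: 2
Op 3: add_edge(B, C). Edges now: 3
Op 4: add_edge(B, A). Edges now: 4
Op 5: add_edge(B, C) (duplicate, no change). Edges now: 4
Op 6: add_edge(B, D). Edges now: 5
Op 7: add_edge(D, A). Edges now: 6
Compute levels (Kahn BFS):
  sources (in-degree 0): B
  process B: level=0
    B->A: in-degree(A)=1, level(A)>=1
    B->C: in-degree(C)=2, level(C)>=1
    B->D: in-degree(D)=0, level(D)=1, enqueue
  process D: level=1
    D->A: in-degree(A)=0, level(A)=2, enqueue
    D->C: in-degree(C)=1, level(C)>=2
  process A: level=2
    A->C: in-degree(C)=0, level(C)=3, enqueue
  process C: level=3
All levels: A:2, B:0, C:3, D:1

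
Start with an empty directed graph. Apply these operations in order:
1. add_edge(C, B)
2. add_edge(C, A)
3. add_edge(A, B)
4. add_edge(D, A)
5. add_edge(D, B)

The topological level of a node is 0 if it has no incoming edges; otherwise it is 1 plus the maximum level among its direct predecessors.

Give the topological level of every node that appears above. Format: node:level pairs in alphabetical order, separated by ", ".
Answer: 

Op 1: add_edge(C, B). Edges now: 1
Op 2: add_edge(C, A). Edges now: 2
Op 3: add_edge(A, B). Edges now: 3
Op 4: add_edge(D, A). Edges now: 4
Op 5: add_edge(D, B). Edges now: 5
Compute levels (Kahn BFS):
  sources (in-degree 0): C, D
  process C: level=0
    C->A: in-degree(A)=1, level(A)>=1
    C->B: in-degree(B)=2, level(B)>=1
  process D: level=0
    D->A: in-degree(A)=0, level(A)=1, enqueue
    D->B: in-degree(B)=1, level(B)>=1
  process A: level=1
    A->B: in-degree(B)=0, level(B)=2, enqueue
  process B: level=2
All levels: A:1, B:2, C:0, D:0

Answer: A:1, B:2, C:0, D:0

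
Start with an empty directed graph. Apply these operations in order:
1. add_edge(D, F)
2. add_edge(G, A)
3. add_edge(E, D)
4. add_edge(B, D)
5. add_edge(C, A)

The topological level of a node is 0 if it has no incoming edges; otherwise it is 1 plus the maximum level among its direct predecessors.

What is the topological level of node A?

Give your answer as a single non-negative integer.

Answer: 1

Derivation:
Op 1: add_edge(D, F). Edges now: 1
Op 2: add_edge(G, A). Edges now: 2
Op 3: add_edge(E, D). Edges now: 3
Op 4: add_edge(B, D). Edges now: 4
Op 5: add_edge(C, A). Edges now: 5
Compute levels (Kahn BFS):
  sources (in-degree 0): B, C, E, G
  process B: level=0
    B->D: in-degree(D)=1, level(D)>=1
  process C: level=0
    C->A: in-degree(A)=1, level(A)>=1
  process E: level=0
    E->D: in-degree(D)=0, level(D)=1, enqueue
  process G: level=0
    G->A: in-degree(A)=0, level(A)=1, enqueue
  process D: level=1
    D->F: in-degree(F)=0, level(F)=2, enqueue
  process A: level=1
  process F: level=2
All levels: A:1, B:0, C:0, D:1, E:0, F:2, G:0
level(A) = 1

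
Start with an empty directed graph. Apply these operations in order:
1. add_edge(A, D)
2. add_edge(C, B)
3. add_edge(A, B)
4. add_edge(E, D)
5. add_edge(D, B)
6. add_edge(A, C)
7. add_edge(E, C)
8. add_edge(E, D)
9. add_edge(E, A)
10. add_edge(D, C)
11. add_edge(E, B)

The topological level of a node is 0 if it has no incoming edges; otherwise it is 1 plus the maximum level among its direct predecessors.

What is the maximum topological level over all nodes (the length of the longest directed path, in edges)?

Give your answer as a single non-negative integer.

Op 1: add_edge(A, D). Edges now: 1
Op 2: add_edge(C, B). Edges now: 2
Op 3: add_edge(A, B). Edges now: 3
Op 4: add_edge(E, D). Edges now: 4
Op 5: add_edge(D, B). Edges now: 5
Op 6: add_edge(A, C). Edges now: 6
Op 7: add_edge(E, C). Edges now: 7
Op 8: add_edge(E, D) (duplicate, no change). Edges now: 7
Op 9: add_edge(E, A). Edges now: 8
Op 10: add_edge(D, C). Edges now: 9
Op 11: add_edge(E, B). Edges now: 10
Compute levels (Kahn BFS):
  sources (in-degree 0): E
  process E: level=0
    E->A: in-degree(A)=0, level(A)=1, enqueue
    E->B: in-degree(B)=3, level(B)>=1
    E->C: in-degree(C)=2, level(C)>=1
    E->D: in-degree(D)=1, level(D)>=1
  process A: level=1
    A->B: in-degree(B)=2, level(B)>=2
    A->C: in-degree(C)=1, level(C)>=2
    A->D: in-degree(D)=0, level(D)=2, enqueue
  process D: level=2
    D->B: in-degree(B)=1, level(B)>=3
    D->C: in-degree(C)=0, level(C)=3, enqueue
  process C: level=3
    C->B: in-degree(B)=0, level(B)=4, enqueue
  process B: level=4
All levels: A:1, B:4, C:3, D:2, E:0
max level = 4

Answer: 4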